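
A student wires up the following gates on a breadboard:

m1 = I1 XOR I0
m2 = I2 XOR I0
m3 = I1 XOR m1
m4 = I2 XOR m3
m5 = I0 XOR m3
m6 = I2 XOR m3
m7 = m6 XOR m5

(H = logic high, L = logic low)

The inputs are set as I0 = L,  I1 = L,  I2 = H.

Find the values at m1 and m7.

m1 = I1 XOR I0 = L XOR L = L
m3 = I1 XOR m1 = L XOR L = L
m5 = I0 XOR m3 = L XOR L = L
m6 = I2 XOR m3 = H XOR L = H
m7 = m6 XOR m5 = H XOR L = H

m1 = L  m7 = H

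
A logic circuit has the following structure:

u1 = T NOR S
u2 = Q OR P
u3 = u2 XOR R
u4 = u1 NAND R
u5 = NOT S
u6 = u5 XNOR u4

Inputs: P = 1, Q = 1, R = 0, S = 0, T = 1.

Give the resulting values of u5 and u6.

u1 = T NOR S = 1 NOR 0 = 0
u4 = u1 NAND R = 0 NAND 0 = 1
u5 = NOT S = NOT 0 = 1
u6 = u5 XNOR u4 = 1 XNOR 1 = 1

u5 = 1, u6 = 1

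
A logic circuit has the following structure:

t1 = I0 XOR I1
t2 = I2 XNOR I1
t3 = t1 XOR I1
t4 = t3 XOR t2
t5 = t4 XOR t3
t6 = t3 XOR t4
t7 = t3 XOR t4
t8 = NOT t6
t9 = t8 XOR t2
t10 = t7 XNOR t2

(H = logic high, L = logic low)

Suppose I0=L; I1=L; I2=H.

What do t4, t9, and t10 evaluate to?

t1 = I0 XOR I1 = L XOR L = L
t2 = I2 XNOR I1 = H XNOR L = L
t3 = t1 XOR I1 = L XOR L = L
t4 = t3 XOR t2 = L XOR L = L
t6 = t3 XOR t4 = L XOR L = L
t7 = t3 XOR t4 = L XOR L = L
t8 = NOT t6 = NOT L = H
t9 = t8 XOR t2 = H XOR L = H
t10 = t7 XNOR t2 = L XNOR L = H

t4 = L; t9 = H; t10 = H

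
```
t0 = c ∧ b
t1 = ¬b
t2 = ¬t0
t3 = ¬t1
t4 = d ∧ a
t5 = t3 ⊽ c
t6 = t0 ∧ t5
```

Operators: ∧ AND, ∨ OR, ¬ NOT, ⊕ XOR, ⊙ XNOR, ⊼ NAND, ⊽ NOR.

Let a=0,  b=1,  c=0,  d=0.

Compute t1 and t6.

t1 = 0, t6 = 0

t0 = c AND b = 0 AND 1 = 0
t1 = NOT b = NOT 1 = 0
t3 = NOT t1 = NOT 0 = 1
t5 = t3 NOR c = 1 NOR 0 = 0
t6 = t0 AND t5 = 0 AND 0 = 0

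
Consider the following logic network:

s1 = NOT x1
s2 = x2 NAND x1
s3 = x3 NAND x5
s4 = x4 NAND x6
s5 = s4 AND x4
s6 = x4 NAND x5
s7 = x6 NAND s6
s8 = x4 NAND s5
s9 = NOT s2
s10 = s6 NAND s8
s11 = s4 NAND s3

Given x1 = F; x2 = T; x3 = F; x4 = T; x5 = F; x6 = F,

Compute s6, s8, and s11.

s6 = T; s8 = F; s11 = F

s3 = x3 NAND x5 = F NAND F = T
s4 = x4 NAND x6 = T NAND F = T
s5 = s4 AND x4 = T AND T = T
s6 = x4 NAND x5 = T NAND F = T
s8 = x4 NAND s5 = T NAND T = F
s11 = s4 NAND s3 = T NAND T = F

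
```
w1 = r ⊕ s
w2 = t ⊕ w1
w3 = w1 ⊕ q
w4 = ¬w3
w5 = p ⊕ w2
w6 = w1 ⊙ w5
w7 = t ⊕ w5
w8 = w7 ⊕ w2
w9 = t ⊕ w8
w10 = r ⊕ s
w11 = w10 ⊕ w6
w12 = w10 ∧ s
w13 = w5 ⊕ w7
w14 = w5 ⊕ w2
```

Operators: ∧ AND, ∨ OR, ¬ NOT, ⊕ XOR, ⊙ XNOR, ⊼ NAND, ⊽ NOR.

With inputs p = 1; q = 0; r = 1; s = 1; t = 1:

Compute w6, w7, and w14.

w1 = r XOR s = 1 XOR 1 = 0
w2 = t XOR w1 = 1 XOR 0 = 1
w5 = p XOR w2 = 1 XOR 1 = 0
w6 = w1 XNOR w5 = 0 XNOR 0 = 1
w7 = t XOR w5 = 1 XOR 0 = 1
w14 = w5 XOR w2 = 0 XOR 1 = 1

w6 = 1; w7 = 1; w14 = 1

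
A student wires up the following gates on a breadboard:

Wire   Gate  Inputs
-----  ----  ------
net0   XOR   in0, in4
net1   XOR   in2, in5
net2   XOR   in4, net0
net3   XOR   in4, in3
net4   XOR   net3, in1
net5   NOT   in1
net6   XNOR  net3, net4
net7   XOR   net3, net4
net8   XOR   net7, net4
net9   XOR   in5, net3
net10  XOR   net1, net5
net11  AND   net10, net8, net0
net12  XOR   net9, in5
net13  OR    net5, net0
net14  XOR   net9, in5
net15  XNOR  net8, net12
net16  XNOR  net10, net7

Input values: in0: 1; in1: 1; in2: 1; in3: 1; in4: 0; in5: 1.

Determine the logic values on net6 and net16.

net6 = 0, net16 = 0

net1 = in2 XOR in5 = 1 XOR 1 = 0
net3 = in4 XOR in3 = 0 XOR 1 = 1
net4 = net3 XOR in1 = 1 XOR 1 = 0
net5 = NOT in1 = NOT 1 = 0
net6 = net3 XNOR net4 = 1 XNOR 0 = 0
net7 = net3 XOR net4 = 1 XOR 0 = 1
net10 = net1 XOR net5 = 0 XOR 0 = 0
net16 = net10 XNOR net7 = 0 XNOR 1 = 0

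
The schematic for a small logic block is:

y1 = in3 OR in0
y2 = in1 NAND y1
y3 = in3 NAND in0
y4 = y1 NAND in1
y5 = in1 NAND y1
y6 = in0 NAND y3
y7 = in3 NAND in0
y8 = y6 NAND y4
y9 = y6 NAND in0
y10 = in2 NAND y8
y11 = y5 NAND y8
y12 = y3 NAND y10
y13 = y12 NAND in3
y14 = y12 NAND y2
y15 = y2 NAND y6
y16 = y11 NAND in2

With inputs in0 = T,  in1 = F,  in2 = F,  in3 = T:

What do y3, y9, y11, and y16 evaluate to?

y1 = in3 OR in0 = T OR T = T
y3 = in3 NAND in0 = T NAND T = F
y4 = y1 NAND in1 = T NAND F = T
y5 = in1 NAND y1 = F NAND T = T
y6 = in0 NAND y3 = T NAND F = T
y8 = y6 NAND y4 = T NAND T = F
y9 = y6 NAND in0 = T NAND T = F
y11 = y5 NAND y8 = T NAND F = T
y16 = y11 NAND in2 = T NAND F = T

y3 = F  y9 = F  y11 = T  y16 = T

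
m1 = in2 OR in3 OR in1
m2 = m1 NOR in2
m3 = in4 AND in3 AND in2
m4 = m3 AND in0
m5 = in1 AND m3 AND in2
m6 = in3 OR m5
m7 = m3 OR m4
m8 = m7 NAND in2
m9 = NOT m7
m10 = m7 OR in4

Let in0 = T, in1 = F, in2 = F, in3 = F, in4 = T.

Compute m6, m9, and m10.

m3 = in4 AND in3 AND in2 = T AND F AND F = F
m4 = m3 AND in0 = F AND T = F
m5 = in1 AND m3 AND in2 = F AND F AND F = F
m6 = in3 OR m5 = F OR F = F
m7 = m3 OR m4 = F OR F = F
m9 = NOT m7 = NOT F = T
m10 = m7 OR in4 = F OR T = T

m6 = F  m9 = T  m10 = T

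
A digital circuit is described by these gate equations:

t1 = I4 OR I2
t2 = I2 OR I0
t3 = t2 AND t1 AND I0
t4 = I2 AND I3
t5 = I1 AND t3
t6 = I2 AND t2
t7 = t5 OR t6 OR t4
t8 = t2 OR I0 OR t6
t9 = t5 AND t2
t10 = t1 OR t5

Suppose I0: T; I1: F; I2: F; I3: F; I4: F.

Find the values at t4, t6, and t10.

t4 = F, t6 = F, t10 = F

t1 = I4 OR I2 = F OR F = F
t2 = I2 OR I0 = F OR T = T
t3 = t2 AND t1 AND I0 = T AND F AND T = F
t4 = I2 AND I3 = F AND F = F
t5 = I1 AND t3 = F AND F = F
t6 = I2 AND t2 = F AND T = F
t10 = t1 OR t5 = F OR F = F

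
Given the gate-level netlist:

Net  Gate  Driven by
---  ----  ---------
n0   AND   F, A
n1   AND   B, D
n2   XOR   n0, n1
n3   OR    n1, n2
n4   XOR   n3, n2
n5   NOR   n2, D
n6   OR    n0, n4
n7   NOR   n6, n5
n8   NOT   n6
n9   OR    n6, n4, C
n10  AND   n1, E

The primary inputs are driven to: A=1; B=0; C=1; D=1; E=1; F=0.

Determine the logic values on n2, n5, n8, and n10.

n2 = 0, n5 = 0, n8 = 1, n10 = 0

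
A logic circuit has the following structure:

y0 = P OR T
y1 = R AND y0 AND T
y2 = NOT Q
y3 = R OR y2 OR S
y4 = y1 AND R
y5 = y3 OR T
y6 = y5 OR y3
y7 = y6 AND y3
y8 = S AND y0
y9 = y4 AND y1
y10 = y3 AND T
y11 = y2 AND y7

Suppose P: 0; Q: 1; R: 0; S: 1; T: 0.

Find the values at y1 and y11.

y1 = 0, y11 = 0

y0 = P OR T = 0 OR 0 = 0
y1 = R AND y0 AND T = 0 AND 0 AND 0 = 0
y2 = NOT Q = NOT 1 = 0
y3 = R OR y2 OR S = 0 OR 0 OR 1 = 1
y5 = y3 OR T = 1 OR 0 = 1
y6 = y5 OR y3 = 1 OR 1 = 1
y7 = y6 AND y3 = 1 AND 1 = 1
y11 = y2 AND y7 = 0 AND 1 = 0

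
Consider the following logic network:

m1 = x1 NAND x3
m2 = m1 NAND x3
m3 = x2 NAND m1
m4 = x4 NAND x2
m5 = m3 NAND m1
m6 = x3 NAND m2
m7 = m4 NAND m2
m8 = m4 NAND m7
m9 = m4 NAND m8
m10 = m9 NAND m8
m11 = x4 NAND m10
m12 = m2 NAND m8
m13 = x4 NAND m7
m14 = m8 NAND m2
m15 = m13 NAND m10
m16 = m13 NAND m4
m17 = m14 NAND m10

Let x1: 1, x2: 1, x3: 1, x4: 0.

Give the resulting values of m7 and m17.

m7 = 0  m17 = 1

m1 = x1 NAND x3 = 1 NAND 1 = 0
m2 = m1 NAND x3 = 0 NAND 1 = 1
m4 = x4 NAND x2 = 0 NAND 1 = 1
m7 = m4 NAND m2 = 1 NAND 1 = 0
m8 = m4 NAND m7 = 1 NAND 0 = 1
m9 = m4 NAND m8 = 1 NAND 1 = 0
m10 = m9 NAND m8 = 0 NAND 1 = 1
m14 = m8 NAND m2 = 1 NAND 1 = 0
m17 = m14 NAND m10 = 0 NAND 1 = 1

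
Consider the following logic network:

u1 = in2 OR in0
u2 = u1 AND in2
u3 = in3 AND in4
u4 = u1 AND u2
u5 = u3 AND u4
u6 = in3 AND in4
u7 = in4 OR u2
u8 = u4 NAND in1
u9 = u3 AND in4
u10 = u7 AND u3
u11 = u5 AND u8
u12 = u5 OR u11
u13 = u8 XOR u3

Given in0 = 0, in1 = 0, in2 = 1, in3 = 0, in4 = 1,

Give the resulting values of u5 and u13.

u5 = 0, u13 = 1

u1 = in2 OR in0 = 1 OR 0 = 1
u2 = u1 AND in2 = 1 AND 1 = 1
u3 = in3 AND in4 = 0 AND 1 = 0
u4 = u1 AND u2 = 1 AND 1 = 1
u5 = u3 AND u4 = 0 AND 1 = 0
u8 = u4 NAND in1 = 1 NAND 0 = 1
u13 = u8 XOR u3 = 1 XOR 0 = 1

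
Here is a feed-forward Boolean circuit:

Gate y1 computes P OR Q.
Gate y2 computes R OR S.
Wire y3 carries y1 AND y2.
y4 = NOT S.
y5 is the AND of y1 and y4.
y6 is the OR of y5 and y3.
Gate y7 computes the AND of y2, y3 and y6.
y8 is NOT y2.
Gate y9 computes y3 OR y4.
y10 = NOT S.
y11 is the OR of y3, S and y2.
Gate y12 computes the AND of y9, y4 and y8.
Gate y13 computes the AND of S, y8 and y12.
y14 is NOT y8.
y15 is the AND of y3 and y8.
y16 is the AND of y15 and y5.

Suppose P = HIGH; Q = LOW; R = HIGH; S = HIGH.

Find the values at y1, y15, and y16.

y1 = P OR Q = HIGH OR LOW = HIGH
y2 = R OR S = HIGH OR HIGH = HIGH
y3 = y1 AND y2 = HIGH AND HIGH = HIGH
y4 = NOT S = NOT HIGH = LOW
y5 = y1 AND y4 = HIGH AND LOW = LOW
y8 = NOT y2 = NOT HIGH = LOW
y15 = y3 AND y8 = HIGH AND LOW = LOW
y16 = y15 AND y5 = LOW AND LOW = LOW

y1 = HIGH; y15 = LOW; y16 = LOW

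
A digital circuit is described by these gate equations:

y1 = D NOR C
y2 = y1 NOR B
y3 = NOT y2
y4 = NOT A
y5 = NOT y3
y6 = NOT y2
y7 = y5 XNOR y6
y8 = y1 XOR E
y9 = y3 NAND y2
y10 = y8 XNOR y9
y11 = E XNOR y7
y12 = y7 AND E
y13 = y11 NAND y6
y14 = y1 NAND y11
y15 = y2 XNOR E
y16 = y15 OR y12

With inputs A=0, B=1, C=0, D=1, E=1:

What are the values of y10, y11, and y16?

y10 = 1; y11 = 0; y16 = 0

y1 = D NOR C = 1 NOR 0 = 0
y2 = y1 NOR B = 0 NOR 1 = 0
y3 = NOT y2 = NOT 0 = 1
y5 = NOT y3 = NOT 1 = 0
y6 = NOT y2 = NOT 0 = 1
y7 = y5 XNOR y6 = 0 XNOR 1 = 0
y8 = y1 XOR E = 0 XOR 1 = 1
y9 = y3 NAND y2 = 1 NAND 0 = 1
y10 = y8 XNOR y9 = 1 XNOR 1 = 1
y11 = E XNOR y7 = 1 XNOR 0 = 0
y12 = y7 AND E = 0 AND 1 = 0
y15 = y2 XNOR E = 0 XNOR 1 = 0
y16 = y15 OR y12 = 0 OR 0 = 0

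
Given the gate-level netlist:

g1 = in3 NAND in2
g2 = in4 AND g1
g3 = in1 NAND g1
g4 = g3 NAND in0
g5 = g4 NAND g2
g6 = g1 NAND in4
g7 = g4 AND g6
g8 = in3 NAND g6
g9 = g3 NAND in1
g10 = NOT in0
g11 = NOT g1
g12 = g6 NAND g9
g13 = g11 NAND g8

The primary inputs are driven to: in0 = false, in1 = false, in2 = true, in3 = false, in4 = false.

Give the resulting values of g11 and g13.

g1 = in3 NAND in2 = false NAND true = true
g6 = g1 NAND in4 = true NAND false = true
g8 = in3 NAND g6 = false NAND true = true
g11 = NOT g1 = NOT true = false
g13 = g11 NAND g8 = false NAND true = true

g11 = false; g13 = true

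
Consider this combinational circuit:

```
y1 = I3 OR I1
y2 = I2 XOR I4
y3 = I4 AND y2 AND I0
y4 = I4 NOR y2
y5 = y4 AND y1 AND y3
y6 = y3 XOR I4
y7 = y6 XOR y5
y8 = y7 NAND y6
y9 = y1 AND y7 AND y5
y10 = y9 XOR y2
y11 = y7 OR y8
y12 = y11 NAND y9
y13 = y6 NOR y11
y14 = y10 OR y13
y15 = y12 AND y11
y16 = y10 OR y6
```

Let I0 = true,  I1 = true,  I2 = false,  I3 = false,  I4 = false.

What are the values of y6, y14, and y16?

y6 = false, y14 = false, y16 = false

y1 = I3 OR I1 = false OR true = true
y2 = I2 XOR I4 = false XOR false = false
y3 = I4 AND y2 AND I0 = false AND false AND true = false
y4 = I4 NOR y2 = false NOR false = true
y5 = y4 AND y1 AND y3 = true AND true AND false = false
y6 = y3 XOR I4 = false XOR false = false
y7 = y6 XOR y5 = false XOR false = false
y8 = y7 NAND y6 = false NAND false = true
y9 = y1 AND y7 AND y5 = true AND false AND false = false
y10 = y9 XOR y2 = false XOR false = false
y11 = y7 OR y8 = false OR true = true
y13 = y6 NOR y11 = false NOR true = false
y14 = y10 OR y13 = false OR false = false
y16 = y10 OR y6 = false OR false = false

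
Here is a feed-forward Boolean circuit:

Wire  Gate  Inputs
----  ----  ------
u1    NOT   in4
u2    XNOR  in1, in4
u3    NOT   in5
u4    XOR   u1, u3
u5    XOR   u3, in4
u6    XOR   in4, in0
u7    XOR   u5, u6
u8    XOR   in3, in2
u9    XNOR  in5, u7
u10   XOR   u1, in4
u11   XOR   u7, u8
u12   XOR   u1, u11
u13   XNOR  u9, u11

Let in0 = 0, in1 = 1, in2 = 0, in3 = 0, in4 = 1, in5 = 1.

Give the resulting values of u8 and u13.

u3 = NOT in5 = NOT 1 = 0
u5 = u3 XOR in4 = 0 XOR 1 = 1
u6 = in4 XOR in0 = 1 XOR 0 = 1
u7 = u5 XOR u6 = 1 XOR 1 = 0
u8 = in3 XOR in2 = 0 XOR 0 = 0
u9 = in5 XNOR u7 = 1 XNOR 0 = 0
u11 = u7 XOR u8 = 0 XOR 0 = 0
u13 = u9 XNOR u11 = 0 XNOR 0 = 1

u8 = 0  u13 = 1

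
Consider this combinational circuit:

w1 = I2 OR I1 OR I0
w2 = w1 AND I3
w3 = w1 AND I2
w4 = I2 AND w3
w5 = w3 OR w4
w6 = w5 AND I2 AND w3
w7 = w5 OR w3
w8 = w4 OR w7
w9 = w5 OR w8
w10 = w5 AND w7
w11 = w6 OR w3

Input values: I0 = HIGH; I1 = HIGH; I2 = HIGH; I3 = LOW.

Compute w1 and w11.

w1 = HIGH, w11 = HIGH

w1 = I2 OR I1 OR I0 = HIGH OR HIGH OR HIGH = HIGH
w3 = w1 AND I2 = HIGH AND HIGH = HIGH
w4 = I2 AND w3 = HIGH AND HIGH = HIGH
w5 = w3 OR w4 = HIGH OR HIGH = HIGH
w6 = w5 AND I2 AND w3 = HIGH AND HIGH AND HIGH = HIGH
w11 = w6 OR w3 = HIGH OR HIGH = HIGH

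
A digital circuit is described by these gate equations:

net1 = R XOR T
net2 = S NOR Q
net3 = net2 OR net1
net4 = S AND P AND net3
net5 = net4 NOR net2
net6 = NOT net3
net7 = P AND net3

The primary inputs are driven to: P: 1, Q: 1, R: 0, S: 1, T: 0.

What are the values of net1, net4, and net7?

net1 = R XOR T = 0 XOR 0 = 0
net2 = S NOR Q = 1 NOR 1 = 0
net3 = net2 OR net1 = 0 OR 0 = 0
net4 = S AND P AND net3 = 1 AND 1 AND 0 = 0
net7 = P AND net3 = 1 AND 0 = 0

net1 = 0, net4 = 0, net7 = 0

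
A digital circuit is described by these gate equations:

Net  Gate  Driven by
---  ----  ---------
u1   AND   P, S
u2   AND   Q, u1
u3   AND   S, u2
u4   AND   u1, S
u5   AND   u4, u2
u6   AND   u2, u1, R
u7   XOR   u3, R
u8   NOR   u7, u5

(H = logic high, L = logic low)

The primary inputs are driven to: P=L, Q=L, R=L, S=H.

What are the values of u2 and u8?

u1 = P AND S = L AND H = L
u2 = Q AND u1 = L AND L = L
u3 = S AND u2 = H AND L = L
u4 = u1 AND S = L AND H = L
u5 = u4 AND u2 = L AND L = L
u7 = u3 XOR R = L XOR L = L
u8 = u7 NOR u5 = L NOR L = H

u2 = L, u8 = H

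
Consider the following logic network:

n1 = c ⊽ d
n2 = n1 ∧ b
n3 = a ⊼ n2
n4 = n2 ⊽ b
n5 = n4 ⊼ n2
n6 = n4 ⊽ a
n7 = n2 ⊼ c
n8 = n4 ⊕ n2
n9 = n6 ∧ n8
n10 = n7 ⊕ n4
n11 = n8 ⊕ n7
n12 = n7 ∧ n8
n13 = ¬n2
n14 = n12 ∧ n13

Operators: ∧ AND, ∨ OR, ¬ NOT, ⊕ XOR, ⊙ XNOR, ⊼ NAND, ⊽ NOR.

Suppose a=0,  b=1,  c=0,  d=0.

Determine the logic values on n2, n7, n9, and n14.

n2 = 1, n7 = 1, n9 = 1, n14 = 0

n1 = c NOR d = 0 NOR 0 = 1
n2 = n1 AND b = 1 AND 1 = 1
n4 = n2 NOR b = 1 NOR 1 = 0
n6 = n4 NOR a = 0 NOR 0 = 1
n7 = n2 NAND c = 1 NAND 0 = 1
n8 = n4 XOR n2 = 0 XOR 1 = 1
n9 = n6 AND n8 = 1 AND 1 = 1
n12 = n7 AND n8 = 1 AND 1 = 1
n13 = NOT n2 = NOT 1 = 0
n14 = n12 AND n13 = 1 AND 0 = 0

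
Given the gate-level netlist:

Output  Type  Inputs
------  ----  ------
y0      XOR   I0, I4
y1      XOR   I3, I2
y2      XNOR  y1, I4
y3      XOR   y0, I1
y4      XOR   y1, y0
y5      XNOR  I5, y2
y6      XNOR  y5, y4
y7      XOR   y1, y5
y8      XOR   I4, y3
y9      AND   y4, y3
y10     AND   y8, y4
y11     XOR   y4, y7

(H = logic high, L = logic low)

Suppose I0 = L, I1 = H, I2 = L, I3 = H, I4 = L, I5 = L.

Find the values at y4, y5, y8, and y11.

y0 = I0 XOR I4 = L XOR L = L
y1 = I3 XOR I2 = H XOR L = H
y2 = y1 XNOR I4 = H XNOR L = L
y3 = y0 XOR I1 = L XOR H = H
y4 = y1 XOR y0 = H XOR L = H
y5 = I5 XNOR y2 = L XNOR L = H
y7 = y1 XOR y5 = H XOR H = L
y8 = I4 XOR y3 = L XOR H = H
y11 = y4 XOR y7 = H XOR L = H

y4 = H, y5 = H, y8 = H, y11 = H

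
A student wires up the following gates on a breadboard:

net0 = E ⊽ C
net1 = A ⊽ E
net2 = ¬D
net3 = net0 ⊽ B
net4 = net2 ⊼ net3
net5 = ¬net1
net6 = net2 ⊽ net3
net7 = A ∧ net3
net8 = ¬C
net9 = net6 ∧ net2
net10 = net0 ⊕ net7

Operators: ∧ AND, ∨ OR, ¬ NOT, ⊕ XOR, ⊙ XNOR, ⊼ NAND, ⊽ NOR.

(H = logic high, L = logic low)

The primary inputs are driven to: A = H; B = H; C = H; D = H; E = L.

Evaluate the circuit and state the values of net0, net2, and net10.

net0 = L, net2 = L, net10 = L

net0 = E NOR C = L NOR H = L
net2 = NOT D = NOT H = L
net3 = net0 NOR B = L NOR H = L
net7 = A AND net3 = H AND L = L
net10 = net0 XOR net7 = L XOR L = L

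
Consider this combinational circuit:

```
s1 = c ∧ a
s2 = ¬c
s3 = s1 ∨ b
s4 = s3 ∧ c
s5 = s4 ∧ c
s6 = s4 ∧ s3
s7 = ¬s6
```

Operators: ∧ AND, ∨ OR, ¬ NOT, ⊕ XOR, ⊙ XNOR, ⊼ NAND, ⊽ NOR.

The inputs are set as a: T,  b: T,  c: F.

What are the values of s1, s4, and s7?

s1 = c AND a = F AND T = F
s3 = s1 OR b = F OR T = T
s4 = s3 AND c = T AND F = F
s6 = s4 AND s3 = F AND T = F
s7 = NOT s6 = NOT F = T

s1 = F, s4 = F, s7 = T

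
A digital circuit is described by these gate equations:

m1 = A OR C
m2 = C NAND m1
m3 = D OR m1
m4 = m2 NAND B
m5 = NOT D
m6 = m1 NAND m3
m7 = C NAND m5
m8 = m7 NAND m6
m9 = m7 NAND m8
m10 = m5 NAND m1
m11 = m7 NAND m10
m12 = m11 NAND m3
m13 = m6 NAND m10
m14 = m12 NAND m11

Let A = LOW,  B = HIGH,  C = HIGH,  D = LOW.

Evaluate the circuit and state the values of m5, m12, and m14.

m5 = HIGH; m12 = LOW; m14 = HIGH

m1 = A OR C = LOW OR HIGH = HIGH
m3 = D OR m1 = LOW OR HIGH = HIGH
m5 = NOT D = NOT LOW = HIGH
m7 = C NAND m5 = HIGH NAND HIGH = LOW
m10 = m5 NAND m1 = HIGH NAND HIGH = LOW
m11 = m7 NAND m10 = LOW NAND LOW = HIGH
m12 = m11 NAND m3 = HIGH NAND HIGH = LOW
m14 = m12 NAND m11 = LOW NAND HIGH = HIGH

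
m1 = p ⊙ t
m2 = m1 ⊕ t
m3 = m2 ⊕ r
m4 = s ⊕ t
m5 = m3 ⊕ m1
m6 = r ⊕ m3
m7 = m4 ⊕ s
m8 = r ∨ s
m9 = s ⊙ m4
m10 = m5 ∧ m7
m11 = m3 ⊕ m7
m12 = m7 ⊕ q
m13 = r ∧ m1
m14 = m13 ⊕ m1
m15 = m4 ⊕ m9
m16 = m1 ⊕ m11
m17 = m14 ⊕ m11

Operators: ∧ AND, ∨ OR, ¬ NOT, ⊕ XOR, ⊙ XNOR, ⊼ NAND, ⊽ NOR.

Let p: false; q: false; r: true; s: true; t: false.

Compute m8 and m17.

m1 = p XNOR t = false XNOR false = true
m2 = m1 XOR t = true XOR false = true
m3 = m2 XOR r = true XOR true = false
m4 = s XOR t = true XOR false = true
m7 = m4 XOR s = true XOR true = false
m8 = r OR s = true OR true = true
m11 = m3 XOR m7 = false XOR false = false
m13 = r AND m1 = true AND true = true
m14 = m13 XOR m1 = true XOR true = false
m17 = m14 XOR m11 = false XOR false = false

m8 = true, m17 = false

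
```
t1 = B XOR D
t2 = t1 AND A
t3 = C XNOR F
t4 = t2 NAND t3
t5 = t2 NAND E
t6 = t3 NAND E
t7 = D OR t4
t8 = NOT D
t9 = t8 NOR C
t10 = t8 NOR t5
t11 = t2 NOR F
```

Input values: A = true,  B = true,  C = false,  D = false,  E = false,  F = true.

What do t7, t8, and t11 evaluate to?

t7 = true; t8 = true; t11 = false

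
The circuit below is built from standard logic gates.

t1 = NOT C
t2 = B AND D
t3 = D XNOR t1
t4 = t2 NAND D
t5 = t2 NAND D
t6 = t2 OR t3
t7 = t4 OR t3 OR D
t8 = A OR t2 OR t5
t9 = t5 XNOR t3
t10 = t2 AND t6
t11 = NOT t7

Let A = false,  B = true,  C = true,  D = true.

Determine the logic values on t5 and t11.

t5 = false, t11 = false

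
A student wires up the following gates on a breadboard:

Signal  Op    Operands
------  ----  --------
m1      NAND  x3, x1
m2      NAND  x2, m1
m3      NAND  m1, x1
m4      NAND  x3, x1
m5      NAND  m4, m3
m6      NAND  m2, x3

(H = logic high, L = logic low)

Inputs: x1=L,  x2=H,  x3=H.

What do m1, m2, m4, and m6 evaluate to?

m1 = H, m2 = L, m4 = H, m6 = H

m1 = x3 NAND x1 = H NAND L = H
m2 = x2 NAND m1 = H NAND H = L
m4 = x3 NAND x1 = H NAND L = H
m6 = m2 NAND x3 = L NAND H = H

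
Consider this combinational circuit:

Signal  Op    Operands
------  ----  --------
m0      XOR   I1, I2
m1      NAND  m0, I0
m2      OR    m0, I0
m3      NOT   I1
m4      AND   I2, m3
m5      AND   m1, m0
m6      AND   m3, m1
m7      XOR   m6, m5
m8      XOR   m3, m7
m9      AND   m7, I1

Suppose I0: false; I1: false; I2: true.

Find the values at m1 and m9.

m1 = true, m9 = false

m0 = I1 XOR I2 = false XOR true = true
m1 = m0 NAND I0 = true NAND false = true
m3 = NOT I1 = NOT false = true
m5 = m1 AND m0 = true AND true = true
m6 = m3 AND m1 = true AND true = true
m7 = m6 XOR m5 = true XOR true = false
m9 = m7 AND I1 = false AND false = false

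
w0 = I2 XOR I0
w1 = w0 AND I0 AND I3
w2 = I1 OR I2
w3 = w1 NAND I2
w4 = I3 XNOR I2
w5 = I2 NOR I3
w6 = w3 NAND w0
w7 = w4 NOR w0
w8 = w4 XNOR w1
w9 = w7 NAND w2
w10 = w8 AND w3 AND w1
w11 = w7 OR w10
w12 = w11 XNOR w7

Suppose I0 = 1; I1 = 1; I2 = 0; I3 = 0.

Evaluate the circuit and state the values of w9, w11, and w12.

w0 = I2 XOR I0 = 0 XOR 1 = 1
w1 = w0 AND I0 AND I3 = 1 AND 1 AND 0 = 0
w2 = I1 OR I2 = 1 OR 0 = 1
w3 = w1 NAND I2 = 0 NAND 0 = 1
w4 = I3 XNOR I2 = 0 XNOR 0 = 1
w7 = w4 NOR w0 = 1 NOR 1 = 0
w8 = w4 XNOR w1 = 1 XNOR 0 = 0
w9 = w7 NAND w2 = 0 NAND 1 = 1
w10 = w8 AND w3 AND w1 = 0 AND 1 AND 0 = 0
w11 = w7 OR w10 = 0 OR 0 = 0
w12 = w11 XNOR w7 = 0 XNOR 0 = 1

w9 = 1  w11 = 0  w12 = 1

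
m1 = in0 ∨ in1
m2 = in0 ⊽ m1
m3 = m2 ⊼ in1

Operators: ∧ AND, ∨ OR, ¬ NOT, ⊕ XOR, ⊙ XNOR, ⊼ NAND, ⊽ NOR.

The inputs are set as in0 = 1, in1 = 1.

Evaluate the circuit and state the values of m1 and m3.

m1 = in0 OR in1 = 1 OR 1 = 1
m2 = in0 NOR m1 = 1 NOR 1 = 0
m3 = m2 NAND in1 = 0 NAND 1 = 1

m1 = 1  m3 = 1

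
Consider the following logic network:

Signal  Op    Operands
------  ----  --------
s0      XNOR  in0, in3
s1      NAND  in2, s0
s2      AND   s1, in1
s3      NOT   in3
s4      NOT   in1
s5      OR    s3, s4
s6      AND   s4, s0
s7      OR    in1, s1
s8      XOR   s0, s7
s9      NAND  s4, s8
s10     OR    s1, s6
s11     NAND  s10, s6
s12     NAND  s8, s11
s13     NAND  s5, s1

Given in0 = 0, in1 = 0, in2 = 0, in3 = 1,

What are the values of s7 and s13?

s0 = in0 XNOR in3 = 0 XNOR 1 = 0
s1 = in2 NAND s0 = 0 NAND 0 = 1
s3 = NOT in3 = NOT 1 = 0
s4 = NOT in1 = NOT 0 = 1
s5 = s3 OR s4 = 0 OR 1 = 1
s7 = in1 OR s1 = 0 OR 1 = 1
s13 = s5 NAND s1 = 1 NAND 1 = 0

s7 = 1  s13 = 0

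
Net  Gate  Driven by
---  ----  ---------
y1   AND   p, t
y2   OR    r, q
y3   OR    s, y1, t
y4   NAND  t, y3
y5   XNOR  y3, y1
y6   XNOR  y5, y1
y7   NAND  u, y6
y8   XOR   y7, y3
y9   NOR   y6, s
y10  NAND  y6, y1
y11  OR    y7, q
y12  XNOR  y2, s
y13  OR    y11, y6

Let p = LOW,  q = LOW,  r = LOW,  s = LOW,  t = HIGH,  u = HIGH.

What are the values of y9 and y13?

y1 = p AND t = LOW AND HIGH = LOW
y3 = s OR y1 OR t = LOW OR LOW OR HIGH = HIGH
y5 = y3 XNOR y1 = HIGH XNOR LOW = LOW
y6 = y5 XNOR y1 = LOW XNOR LOW = HIGH
y7 = u NAND y6 = HIGH NAND HIGH = LOW
y9 = y6 NOR s = HIGH NOR LOW = LOW
y11 = y7 OR q = LOW OR LOW = LOW
y13 = y11 OR y6 = LOW OR HIGH = HIGH

y9 = LOW  y13 = HIGH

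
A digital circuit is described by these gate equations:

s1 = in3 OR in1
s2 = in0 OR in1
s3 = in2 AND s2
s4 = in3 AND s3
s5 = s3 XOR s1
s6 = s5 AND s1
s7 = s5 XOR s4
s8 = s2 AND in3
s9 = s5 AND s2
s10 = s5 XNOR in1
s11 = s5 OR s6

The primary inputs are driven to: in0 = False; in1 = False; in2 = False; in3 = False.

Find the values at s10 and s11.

s10 = True, s11 = False

s1 = in3 OR in1 = False OR False = False
s2 = in0 OR in1 = False OR False = False
s3 = in2 AND s2 = False AND False = False
s5 = s3 XOR s1 = False XOR False = False
s6 = s5 AND s1 = False AND False = False
s10 = s5 XNOR in1 = False XNOR False = True
s11 = s5 OR s6 = False OR False = False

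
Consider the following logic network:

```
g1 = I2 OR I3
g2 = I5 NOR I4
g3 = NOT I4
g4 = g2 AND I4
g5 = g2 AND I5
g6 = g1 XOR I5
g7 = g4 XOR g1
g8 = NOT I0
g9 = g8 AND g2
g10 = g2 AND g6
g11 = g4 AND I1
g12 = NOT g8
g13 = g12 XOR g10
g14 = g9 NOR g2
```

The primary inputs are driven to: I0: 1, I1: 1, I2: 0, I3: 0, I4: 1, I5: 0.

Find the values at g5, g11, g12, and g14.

g5 = 0  g11 = 0  g12 = 1  g14 = 1

g2 = I5 NOR I4 = 0 NOR 1 = 0
g4 = g2 AND I4 = 0 AND 1 = 0
g5 = g2 AND I5 = 0 AND 0 = 0
g8 = NOT I0 = NOT 1 = 0
g9 = g8 AND g2 = 0 AND 0 = 0
g11 = g4 AND I1 = 0 AND 1 = 0
g12 = NOT g8 = NOT 0 = 1
g14 = g9 NOR g2 = 0 NOR 0 = 1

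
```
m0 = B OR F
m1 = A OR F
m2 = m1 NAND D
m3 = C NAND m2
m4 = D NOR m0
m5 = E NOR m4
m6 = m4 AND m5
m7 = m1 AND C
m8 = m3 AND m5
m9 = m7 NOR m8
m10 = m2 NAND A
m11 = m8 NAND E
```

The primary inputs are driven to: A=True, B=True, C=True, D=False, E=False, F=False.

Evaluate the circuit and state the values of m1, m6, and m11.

m1 = True, m6 = False, m11 = True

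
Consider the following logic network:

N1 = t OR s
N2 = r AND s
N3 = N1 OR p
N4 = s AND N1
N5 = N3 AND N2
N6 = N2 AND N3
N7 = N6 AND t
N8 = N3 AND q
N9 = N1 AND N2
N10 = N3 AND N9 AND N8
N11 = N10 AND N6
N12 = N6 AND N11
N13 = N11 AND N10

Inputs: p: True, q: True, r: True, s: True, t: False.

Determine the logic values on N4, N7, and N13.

N4 = True; N7 = False; N13 = True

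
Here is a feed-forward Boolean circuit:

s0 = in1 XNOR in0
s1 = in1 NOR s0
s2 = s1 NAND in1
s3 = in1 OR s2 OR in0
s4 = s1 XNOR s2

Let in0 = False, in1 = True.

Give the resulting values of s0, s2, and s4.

s0 = False; s2 = True; s4 = False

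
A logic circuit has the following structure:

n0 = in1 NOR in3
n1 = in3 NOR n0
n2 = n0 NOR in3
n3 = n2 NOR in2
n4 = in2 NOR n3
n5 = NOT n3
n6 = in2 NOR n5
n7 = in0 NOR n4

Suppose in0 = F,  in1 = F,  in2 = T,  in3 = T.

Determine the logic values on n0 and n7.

n0 = in1 NOR in3 = F NOR T = F
n2 = n0 NOR in3 = F NOR T = F
n3 = n2 NOR in2 = F NOR T = F
n4 = in2 NOR n3 = T NOR F = F
n7 = in0 NOR n4 = F NOR F = T

n0 = F; n7 = T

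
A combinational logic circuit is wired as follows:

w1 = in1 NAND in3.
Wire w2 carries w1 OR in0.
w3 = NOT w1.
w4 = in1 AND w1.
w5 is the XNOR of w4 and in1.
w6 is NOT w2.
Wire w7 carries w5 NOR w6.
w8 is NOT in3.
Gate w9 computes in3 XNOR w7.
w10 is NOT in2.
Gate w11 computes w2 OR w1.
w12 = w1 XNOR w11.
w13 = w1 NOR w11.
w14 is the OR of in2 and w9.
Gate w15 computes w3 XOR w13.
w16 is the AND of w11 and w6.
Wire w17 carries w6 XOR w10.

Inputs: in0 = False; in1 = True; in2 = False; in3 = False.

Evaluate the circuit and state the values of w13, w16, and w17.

w1 = in1 NAND in3 = True NAND False = True
w2 = w1 OR in0 = True OR False = True
w6 = NOT w2 = NOT True = False
w10 = NOT in2 = NOT False = True
w11 = w2 OR w1 = True OR True = True
w13 = w1 NOR w11 = True NOR True = False
w16 = w11 AND w6 = True AND False = False
w17 = w6 XOR w10 = False XOR True = True

w13 = False, w16 = False, w17 = True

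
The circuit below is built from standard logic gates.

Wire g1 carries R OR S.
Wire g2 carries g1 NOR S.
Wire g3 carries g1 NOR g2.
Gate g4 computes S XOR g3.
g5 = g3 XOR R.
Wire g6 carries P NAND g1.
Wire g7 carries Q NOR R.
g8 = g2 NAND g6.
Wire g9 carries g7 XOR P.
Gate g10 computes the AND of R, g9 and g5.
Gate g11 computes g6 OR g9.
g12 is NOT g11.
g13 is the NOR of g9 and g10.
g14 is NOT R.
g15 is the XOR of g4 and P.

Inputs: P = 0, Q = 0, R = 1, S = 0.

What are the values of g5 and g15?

g5 = 1  g15 = 0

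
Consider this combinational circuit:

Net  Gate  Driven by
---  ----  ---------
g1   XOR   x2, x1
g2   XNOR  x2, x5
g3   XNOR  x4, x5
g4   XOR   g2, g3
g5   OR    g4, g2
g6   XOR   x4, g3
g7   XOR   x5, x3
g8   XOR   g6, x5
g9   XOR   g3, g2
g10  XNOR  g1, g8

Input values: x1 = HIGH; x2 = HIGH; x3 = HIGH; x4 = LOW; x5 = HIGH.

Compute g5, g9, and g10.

g5 = HIGH  g9 = HIGH  g10 = LOW

g1 = x2 XOR x1 = HIGH XOR HIGH = LOW
g2 = x2 XNOR x5 = HIGH XNOR HIGH = HIGH
g3 = x4 XNOR x5 = LOW XNOR HIGH = LOW
g4 = g2 XOR g3 = HIGH XOR LOW = HIGH
g5 = g4 OR g2 = HIGH OR HIGH = HIGH
g6 = x4 XOR g3 = LOW XOR LOW = LOW
g8 = g6 XOR x5 = LOW XOR HIGH = HIGH
g9 = g3 XOR g2 = LOW XOR HIGH = HIGH
g10 = g1 XNOR g8 = LOW XNOR HIGH = LOW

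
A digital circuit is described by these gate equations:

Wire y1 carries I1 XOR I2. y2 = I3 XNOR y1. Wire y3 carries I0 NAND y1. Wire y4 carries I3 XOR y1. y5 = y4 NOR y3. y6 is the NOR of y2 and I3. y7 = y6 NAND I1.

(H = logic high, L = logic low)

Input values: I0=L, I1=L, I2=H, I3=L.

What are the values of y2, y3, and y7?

y2 = L; y3 = H; y7 = H

y1 = I1 XOR I2 = L XOR H = H
y2 = I3 XNOR y1 = L XNOR H = L
y3 = I0 NAND y1 = L NAND H = H
y6 = y2 NOR I3 = L NOR L = H
y7 = y6 NAND I1 = H NAND L = H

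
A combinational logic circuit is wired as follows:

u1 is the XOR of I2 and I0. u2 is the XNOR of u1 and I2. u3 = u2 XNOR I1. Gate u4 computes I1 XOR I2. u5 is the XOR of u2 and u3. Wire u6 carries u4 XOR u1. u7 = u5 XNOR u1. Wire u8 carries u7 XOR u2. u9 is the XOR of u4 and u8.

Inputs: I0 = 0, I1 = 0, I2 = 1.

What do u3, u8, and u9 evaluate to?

u1 = I2 XOR I0 = 1 XOR 0 = 1
u2 = u1 XNOR I2 = 1 XNOR 1 = 1
u3 = u2 XNOR I1 = 1 XNOR 0 = 0
u4 = I1 XOR I2 = 0 XOR 1 = 1
u5 = u2 XOR u3 = 1 XOR 0 = 1
u7 = u5 XNOR u1 = 1 XNOR 1 = 1
u8 = u7 XOR u2 = 1 XOR 1 = 0
u9 = u4 XOR u8 = 1 XOR 0 = 1

u3 = 0, u8 = 0, u9 = 1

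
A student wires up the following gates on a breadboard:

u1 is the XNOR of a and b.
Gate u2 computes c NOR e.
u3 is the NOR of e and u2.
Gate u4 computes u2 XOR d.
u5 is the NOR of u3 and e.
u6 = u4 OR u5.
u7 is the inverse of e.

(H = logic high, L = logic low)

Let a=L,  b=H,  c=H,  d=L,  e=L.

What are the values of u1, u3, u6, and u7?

u1 = a XNOR b = L XNOR H = L
u2 = c NOR e = H NOR L = L
u3 = e NOR u2 = L NOR L = H
u4 = u2 XOR d = L XOR L = L
u5 = u3 NOR e = H NOR L = L
u6 = u4 OR u5 = L OR L = L
u7 = NOT e = NOT L = H

u1 = L, u3 = H, u6 = L, u7 = H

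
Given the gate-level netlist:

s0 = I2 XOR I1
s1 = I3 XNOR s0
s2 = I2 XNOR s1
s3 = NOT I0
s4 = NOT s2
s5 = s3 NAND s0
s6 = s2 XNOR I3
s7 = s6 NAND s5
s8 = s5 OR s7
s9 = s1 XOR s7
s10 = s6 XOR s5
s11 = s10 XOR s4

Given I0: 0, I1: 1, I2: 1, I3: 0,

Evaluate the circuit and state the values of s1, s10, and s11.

s1 = 1, s10 = 1, s11 = 1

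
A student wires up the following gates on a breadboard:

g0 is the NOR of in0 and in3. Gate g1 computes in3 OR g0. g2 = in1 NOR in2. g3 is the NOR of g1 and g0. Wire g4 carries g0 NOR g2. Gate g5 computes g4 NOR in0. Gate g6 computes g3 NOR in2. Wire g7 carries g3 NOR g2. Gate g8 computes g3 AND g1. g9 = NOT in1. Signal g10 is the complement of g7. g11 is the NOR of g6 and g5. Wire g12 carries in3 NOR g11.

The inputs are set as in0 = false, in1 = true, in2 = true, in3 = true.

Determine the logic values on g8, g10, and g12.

g0 = in0 NOR in3 = false NOR true = false
g1 = in3 OR g0 = true OR false = true
g2 = in1 NOR in2 = true NOR true = false
g3 = g1 NOR g0 = true NOR false = false
g4 = g0 NOR g2 = false NOR false = true
g5 = g4 NOR in0 = true NOR false = false
g6 = g3 NOR in2 = false NOR true = false
g7 = g3 NOR g2 = false NOR false = true
g8 = g3 AND g1 = false AND true = false
g10 = NOT g7 = NOT true = false
g11 = g6 NOR g5 = false NOR false = true
g12 = in3 NOR g11 = true NOR true = false

g8 = false, g10 = false, g12 = false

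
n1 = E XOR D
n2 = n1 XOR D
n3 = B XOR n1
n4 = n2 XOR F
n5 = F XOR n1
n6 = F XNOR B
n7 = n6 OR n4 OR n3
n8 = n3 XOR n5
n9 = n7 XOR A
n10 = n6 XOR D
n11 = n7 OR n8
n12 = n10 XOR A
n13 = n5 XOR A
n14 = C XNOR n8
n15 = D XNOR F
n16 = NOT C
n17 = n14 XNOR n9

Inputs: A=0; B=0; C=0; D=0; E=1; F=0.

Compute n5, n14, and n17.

n5 = 1; n14 = 1; n17 = 1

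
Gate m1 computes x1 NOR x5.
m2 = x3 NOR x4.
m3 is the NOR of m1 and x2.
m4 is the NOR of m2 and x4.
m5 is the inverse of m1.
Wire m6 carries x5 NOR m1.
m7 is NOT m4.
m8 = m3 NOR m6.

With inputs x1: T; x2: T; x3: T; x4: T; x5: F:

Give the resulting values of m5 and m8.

m5 = T, m8 = F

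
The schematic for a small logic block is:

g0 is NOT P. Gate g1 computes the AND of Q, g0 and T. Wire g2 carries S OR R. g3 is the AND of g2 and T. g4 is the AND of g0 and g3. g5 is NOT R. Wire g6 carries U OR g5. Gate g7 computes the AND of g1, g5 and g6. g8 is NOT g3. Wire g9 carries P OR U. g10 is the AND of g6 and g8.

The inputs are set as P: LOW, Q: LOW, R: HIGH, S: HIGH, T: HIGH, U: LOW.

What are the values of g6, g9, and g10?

g6 = LOW, g9 = LOW, g10 = LOW

g2 = S OR R = HIGH OR HIGH = HIGH
g3 = g2 AND T = HIGH AND HIGH = HIGH
g5 = NOT R = NOT HIGH = LOW
g6 = U OR g5 = LOW OR LOW = LOW
g8 = NOT g3 = NOT HIGH = LOW
g9 = P OR U = LOW OR LOW = LOW
g10 = g6 AND g8 = LOW AND LOW = LOW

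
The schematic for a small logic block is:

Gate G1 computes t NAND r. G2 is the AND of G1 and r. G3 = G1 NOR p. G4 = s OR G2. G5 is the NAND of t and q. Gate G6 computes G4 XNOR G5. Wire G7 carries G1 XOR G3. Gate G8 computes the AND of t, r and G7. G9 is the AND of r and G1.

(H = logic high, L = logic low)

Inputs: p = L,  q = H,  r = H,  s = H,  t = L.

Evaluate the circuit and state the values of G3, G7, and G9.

G3 = L, G7 = H, G9 = H

G1 = t NAND r = L NAND H = H
G3 = G1 NOR p = H NOR L = L
G7 = G1 XOR G3 = H XOR L = H
G9 = r AND G1 = H AND H = H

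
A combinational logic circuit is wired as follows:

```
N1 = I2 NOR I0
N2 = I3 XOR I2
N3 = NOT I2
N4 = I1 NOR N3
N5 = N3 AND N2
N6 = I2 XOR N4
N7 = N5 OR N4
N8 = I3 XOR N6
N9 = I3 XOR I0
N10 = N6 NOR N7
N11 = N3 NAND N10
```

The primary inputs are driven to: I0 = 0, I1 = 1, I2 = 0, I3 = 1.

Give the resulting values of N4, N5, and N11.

N4 = 0, N5 = 1, N11 = 1

N2 = I3 XOR I2 = 1 XOR 0 = 1
N3 = NOT I2 = NOT 0 = 1
N4 = I1 NOR N3 = 1 NOR 1 = 0
N5 = N3 AND N2 = 1 AND 1 = 1
N6 = I2 XOR N4 = 0 XOR 0 = 0
N7 = N5 OR N4 = 1 OR 0 = 1
N10 = N6 NOR N7 = 0 NOR 1 = 0
N11 = N3 NAND N10 = 1 NAND 0 = 1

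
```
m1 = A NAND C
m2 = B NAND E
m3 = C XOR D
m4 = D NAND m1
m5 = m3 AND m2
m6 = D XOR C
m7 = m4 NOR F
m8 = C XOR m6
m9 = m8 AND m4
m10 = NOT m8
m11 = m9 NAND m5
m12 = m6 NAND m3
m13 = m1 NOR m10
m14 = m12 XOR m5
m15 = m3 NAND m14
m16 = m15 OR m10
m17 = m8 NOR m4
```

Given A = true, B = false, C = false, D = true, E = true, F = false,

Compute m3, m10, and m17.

m3 = true  m10 = false  m17 = false

m1 = A NAND C = true NAND false = true
m3 = C XOR D = false XOR true = true
m4 = D NAND m1 = true NAND true = false
m6 = D XOR C = true XOR false = true
m8 = C XOR m6 = false XOR true = true
m10 = NOT m8 = NOT true = false
m17 = m8 NOR m4 = true NOR false = false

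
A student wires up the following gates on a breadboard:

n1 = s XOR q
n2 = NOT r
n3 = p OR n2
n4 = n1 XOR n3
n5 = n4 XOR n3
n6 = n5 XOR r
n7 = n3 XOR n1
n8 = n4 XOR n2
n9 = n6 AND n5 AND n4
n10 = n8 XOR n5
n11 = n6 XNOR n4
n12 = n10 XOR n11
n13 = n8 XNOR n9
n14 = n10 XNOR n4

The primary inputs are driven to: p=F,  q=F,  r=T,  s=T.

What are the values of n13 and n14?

n13 = F, n14 = F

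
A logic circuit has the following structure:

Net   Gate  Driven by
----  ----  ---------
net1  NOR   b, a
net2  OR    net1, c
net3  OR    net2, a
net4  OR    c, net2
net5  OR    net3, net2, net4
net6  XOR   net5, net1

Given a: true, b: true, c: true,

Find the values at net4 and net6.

net4 = true, net6 = true

net1 = b NOR a = true NOR true = false
net2 = net1 OR c = false OR true = true
net3 = net2 OR a = true OR true = true
net4 = c OR net2 = true OR true = true
net5 = net3 OR net2 OR net4 = true OR true OR true = true
net6 = net5 XOR net1 = true XOR false = true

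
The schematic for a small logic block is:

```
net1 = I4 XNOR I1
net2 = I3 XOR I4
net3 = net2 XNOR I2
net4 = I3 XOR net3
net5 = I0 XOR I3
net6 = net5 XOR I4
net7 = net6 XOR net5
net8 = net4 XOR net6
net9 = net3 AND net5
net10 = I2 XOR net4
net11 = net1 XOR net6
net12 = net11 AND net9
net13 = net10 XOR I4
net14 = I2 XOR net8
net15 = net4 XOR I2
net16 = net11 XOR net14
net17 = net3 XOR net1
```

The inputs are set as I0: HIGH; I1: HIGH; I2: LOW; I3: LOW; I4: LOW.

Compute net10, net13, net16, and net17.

net1 = I4 XNOR I1 = LOW XNOR HIGH = LOW
net2 = I3 XOR I4 = LOW XOR LOW = LOW
net3 = net2 XNOR I2 = LOW XNOR LOW = HIGH
net4 = I3 XOR net3 = LOW XOR HIGH = HIGH
net5 = I0 XOR I3 = HIGH XOR LOW = HIGH
net6 = net5 XOR I4 = HIGH XOR LOW = HIGH
net8 = net4 XOR net6 = HIGH XOR HIGH = LOW
net10 = I2 XOR net4 = LOW XOR HIGH = HIGH
net11 = net1 XOR net6 = LOW XOR HIGH = HIGH
net13 = net10 XOR I4 = HIGH XOR LOW = HIGH
net14 = I2 XOR net8 = LOW XOR LOW = LOW
net16 = net11 XOR net14 = HIGH XOR LOW = HIGH
net17 = net3 XOR net1 = HIGH XOR LOW = HIGH

net10 = HIGH; net13 = HIGH; net16 = HIGH; net17 = HIGH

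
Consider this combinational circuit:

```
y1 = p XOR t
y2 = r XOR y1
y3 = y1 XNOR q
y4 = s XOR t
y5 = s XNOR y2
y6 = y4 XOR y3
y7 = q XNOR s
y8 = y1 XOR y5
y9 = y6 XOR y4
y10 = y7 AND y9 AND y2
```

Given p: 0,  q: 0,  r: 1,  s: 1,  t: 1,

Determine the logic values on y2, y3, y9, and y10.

y1 = p XOR t = 0 XOR 1 = 1
y2 = r XOR y1 = 1 XOR 1 = 0
y3 = y1 XNOR q = 1 XNOR 0 = 0
y4 = s XOR t = 1 XOR 1 = 0
y6 = y4 XOR y3 = 0 XOR 0 = 0
y7 = q XNOR s = 0 XNOR 1 = 0
y9 = y6 XOR y4 = 0 XOR 0 = 0
y10 = y7 AND y9 AND y2 = 0 AND 0 AND 0 = 0

y2 = 0; y3 = 0; y9 = 0; y10 = 0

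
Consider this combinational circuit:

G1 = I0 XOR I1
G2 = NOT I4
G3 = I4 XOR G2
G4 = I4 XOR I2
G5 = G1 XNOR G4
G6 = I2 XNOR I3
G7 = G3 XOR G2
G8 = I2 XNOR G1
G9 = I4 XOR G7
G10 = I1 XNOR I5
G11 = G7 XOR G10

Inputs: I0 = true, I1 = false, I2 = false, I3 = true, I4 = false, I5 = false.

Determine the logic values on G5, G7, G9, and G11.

G1 = I0 XOR I1 = true XOR false = true
G2 = NOT I4 = NOT false = true
G3 = I4 XOR G2 = false XOR true = true
G4 = I4 XOR I2 = false XOR false = false
G5 = G1 XNOR G4 = true XNOR false = false
G7 = G3 XOR G2 = true XOR true = false
G9 = I4 XOR G7 = false XOR false = false
G10 = I1 XNOR I5 = false XNOR false = true
G11 = G7 XOR G10 = false XOR true = true

G5 = false; G7 = false; G9 = false; G11 = true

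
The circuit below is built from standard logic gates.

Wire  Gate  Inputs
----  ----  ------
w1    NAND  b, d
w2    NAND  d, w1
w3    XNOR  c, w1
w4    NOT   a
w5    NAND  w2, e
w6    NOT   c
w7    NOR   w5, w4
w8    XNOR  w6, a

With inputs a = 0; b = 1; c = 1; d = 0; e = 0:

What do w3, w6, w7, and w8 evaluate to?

w1 = b NAND d = 1 NAND 0 = 1
w2 = d NAND w1 = 0 NAND 1 = 1
w3 = c XNOR w1 = 1 XNOR 1 = 1
w4 = NOT a = NOT 0 = 1
w5 = w2 NAND e = 1 NAND 0 = 1
w6 = NOT c = NOT 1 = 0
w7 = w5 NOR w4 = 1 NOR 1 = 0
w8 = w6 XNOR a = 0 XNOR 0 = 1

w3 = 1  w6 = 0  w7 = 0  w8 = 1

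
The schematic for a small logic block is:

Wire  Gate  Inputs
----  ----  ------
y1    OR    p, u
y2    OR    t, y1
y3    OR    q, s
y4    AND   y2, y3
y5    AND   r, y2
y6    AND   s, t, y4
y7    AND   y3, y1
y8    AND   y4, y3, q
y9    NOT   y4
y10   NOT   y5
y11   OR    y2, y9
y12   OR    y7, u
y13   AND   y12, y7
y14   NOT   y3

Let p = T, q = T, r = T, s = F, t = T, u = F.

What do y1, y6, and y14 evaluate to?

y1 = T, y6 = F, y14 = F

y1 = p OR u = T OR F = T
y2 = t OR y1 = T OR T = T
y3 = q OR s = T OR F = T
y4 = y2 AND y3 = T AND T = T
y6 = s AND t AND y4 = F AND T AND T = F
y14 = NOT y3 = NOT T = F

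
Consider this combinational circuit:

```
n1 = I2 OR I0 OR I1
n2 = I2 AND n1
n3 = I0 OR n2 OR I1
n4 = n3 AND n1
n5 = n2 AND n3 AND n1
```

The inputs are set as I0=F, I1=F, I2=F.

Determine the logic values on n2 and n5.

n1 = I2 OR I0 OR I1 = F OR F OR F = F
n2 = I2 AND n1 = F AND F = F
n3 = I0 OR n2 OR I1 = F OR F OR F = F
n5 = n2 AND n3 AND n1 = F AND F AND F = F

n2 = F, n5 = F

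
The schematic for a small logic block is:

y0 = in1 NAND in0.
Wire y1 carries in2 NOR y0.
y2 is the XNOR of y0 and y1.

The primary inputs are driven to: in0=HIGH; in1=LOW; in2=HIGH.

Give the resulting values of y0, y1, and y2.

y0 = HIGH, y1 = LOW, y2 = LOW

y0 = in1 NAND in0 = LOW NAND HIGH = HIGH
y1 = in2 NOR y0 = HIGH NOR HIGH = LOW
y2 = y0 XNOR y1 = HIGH XNOR LOW = LOW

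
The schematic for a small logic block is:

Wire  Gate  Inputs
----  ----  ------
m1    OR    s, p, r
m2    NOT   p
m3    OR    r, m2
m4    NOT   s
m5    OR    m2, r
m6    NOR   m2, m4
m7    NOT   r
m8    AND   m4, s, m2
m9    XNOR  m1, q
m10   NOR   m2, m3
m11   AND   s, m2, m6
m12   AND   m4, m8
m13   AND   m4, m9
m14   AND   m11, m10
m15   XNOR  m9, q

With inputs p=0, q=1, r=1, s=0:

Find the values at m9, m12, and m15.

m9 = 1, m12 = 0, m15 = 1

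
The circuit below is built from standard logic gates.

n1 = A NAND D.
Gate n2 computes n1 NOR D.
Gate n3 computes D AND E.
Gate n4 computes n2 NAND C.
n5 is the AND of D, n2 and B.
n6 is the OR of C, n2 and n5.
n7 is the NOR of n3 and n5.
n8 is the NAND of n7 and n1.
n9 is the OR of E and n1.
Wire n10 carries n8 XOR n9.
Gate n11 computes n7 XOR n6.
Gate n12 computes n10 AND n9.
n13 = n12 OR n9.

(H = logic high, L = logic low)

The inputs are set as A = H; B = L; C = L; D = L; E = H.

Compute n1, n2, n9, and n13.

n1 = H, n2 = L, n9 = H, n13 = H

n1 = A NAND D = H NAND L = H
n2 = n1 NOR D = H NOR L = L
n3 = D AND E = L AND H = L
n5 = D AND n2 AND B = L AND L AND L = L
n7 = n3 NOR n5 = L NOR L = H
n8 = n7 NAND n1 = H NAND H = L
n9 = E OR n1 = H OR H = H
n10 = n8 XOR n9 = L XOR H = H
n12 = n10 AND n9 = H AND H = H
n13 = n12 OR n9 = H OR H = H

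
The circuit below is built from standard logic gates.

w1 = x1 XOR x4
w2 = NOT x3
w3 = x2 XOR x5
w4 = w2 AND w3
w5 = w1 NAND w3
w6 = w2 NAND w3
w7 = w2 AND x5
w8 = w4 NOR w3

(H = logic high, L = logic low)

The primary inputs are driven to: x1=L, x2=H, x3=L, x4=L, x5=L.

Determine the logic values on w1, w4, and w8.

w1 = L, w4 = H, w8 = L

w1 = x1 XOR x4 = L XOR L = L
w2 = NOT x3 = NOT L = H
w3 = x2 XOR x5 = H XOR L = H
w4 = w2 AND w3 = H AND H = H
w8 = w4 NOR w3 = H NOR H = L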